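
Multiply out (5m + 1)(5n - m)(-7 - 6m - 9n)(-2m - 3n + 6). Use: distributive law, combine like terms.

(5m + 1)(5n - m)(-7 - 6m - 9n)(-2m - 3n + 6)
= (25mn - 5m^2 + 5n - m)(-7 - 6m - 9n)(-2m - 3n + 6)    [distributive law]
= (-175mn - 150m^2n - 225mn^2 + 35m^2 + 30m^3 + 45m^2n - 35n - 30mn - 45n^2 + 7m + 6m^2 + 9mn)(-2m - 3n + 6)    [distributive law]
= (-196mn - 105m^2n - 225mn^2 + 41m^2 + 30m^3 - 35n - 45n^2 + 7m)(-2m - 3n + 6)    [combine like terms]
= 392m^2n + 588mn^2 - 1176mn + 210m^3n + 315m^2n^2 - 630m^2n + 450m^2n^2 + 675mn^3 - 1350mn^2 - 82m^3 - 123m^2n + 246m^2 - 60m^4 - 90m^3n + 180m^3 + 70mn + 105n^2 - 210n + 90mn^2 + 135n^3 - 270n^2 - 14m^2 - 21mn + 42m    [distributive law]
= -361m^2n - 672mn^2 - 1127mn + 120m^3n + 765m^2n^2 + 675mn^3 + 98m^3 + 232m^2 - 60m^4 - 165n^2 - 210n + 135n^3 + 42m    [combine like terms]

-361m^2n - 672mn^2 - 1127mn + 120m^3n + 765m^2n^2 + 675mn^3 + 98m^3 + 232m^2 - 60m^4 - 165n^2 - 210n + 135n^3 + 42m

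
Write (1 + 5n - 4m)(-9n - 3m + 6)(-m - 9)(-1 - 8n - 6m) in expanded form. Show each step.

(1 + 5n - 4m)(-9n - 3m + 6)(-m - 9)(-1 - 8n - 6m)
= (-9n - 3m + 6 - 45n² - 15mn + 30n + 36mn + 12m² - 24m)(-m - 9)(-1 - 8n - 6m)    [distributive law]
= (21n - 27m + 6 - 45n² + 21mn + 12m²)(-m - 9)(-1 - 8n - 6m)    [combine like terms]
= (-21mn - 189n + 27m² + 243m - 6m - 54 + 45mn² + 405n² - 21m²n - 189mn - 12m³ - 108m²)(-1 - 8n - 6m)    [distributive law]
= (-210mn - 189n - 81m² + 237m - 54 + 45mn² + 405n² - 21m²n - 12m³)(-1 - 8n - 6m)    [combine like terms]
= 210mn + 1680mn² + 1260m²n + 189n + 1512n² + 1134mn + 81m² + 648m²n + 486m³ - 237m - 1896mn - 1422m² + 54 + 432n + 324m - 45mn² - 360mn³ - 270m²n² - 405n² - 3240n³ - 2430mn² + 21m²n + 168m²n² + 126m³n + 12m³ + 96m³n + 72m⁴    [distributive law]
= -552mn - 795mn² + 1929m²n + 621n + 1107n² - 1341m² + 498m³ + 87m + 54 - 360mn³ - 102m²n² - 3240n³ + 222m³n + 72m⁴    [combine like terms]

-552mn - 795mn² + 1929m²n + 621n + 1107n² - 1341m² + 498m³ + 87m + 54 - 360mn³ - 102m²n² - 3240n³ + 222m³n + 72m⁴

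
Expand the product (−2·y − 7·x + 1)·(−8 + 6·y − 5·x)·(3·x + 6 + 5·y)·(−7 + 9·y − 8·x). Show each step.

(−2·y − 7·x + 1)·(−8 + 6·y − 5·x)·(3·x + 6 + 5·y)·(−7 + 9·y − 8·x)
= (16·y − 12·y^2 + 10·x·y + 56·x − 42·x·y + 35·x^2 − 8 + 6·y − 5·x)·(3·x + 6 + 5·y)·(−7 + 9·y − 8·x)    [distributive law]
= (22·y − 12·y^2 − 32·x·y + 51·x + 35·x^2 − 8)·(3·x + 6 + 5·y)·(−7 + 9·y − 8·x)    [combine like terms]
= (66·x·y + 132·y + 110·y^2 − 36·x·y^2 − 72·y^2 − 60·y^3 − 96·x^2·y − 192·x·y − 160·x·y^2 + 153·x^2 + 306·x + 255·x·y + 105·x^3 + 210·x^2 + 175·x^2·y − 24·x − 48 − 40·y)·(−7 + 9·y − 8·x)    [distributive law]
= (129·x·y + 92·y + 38·y^2 − 196·x·y^2 − 60·y^3 + 79·x^2·y + 363·x^2 + 282·x + 105·x^3 − 48)·(−7 + 9·y − 8·x)    [combine like terms]
= −903·x·y + 1161·x·y^2 − 1032·x^2·y − 644·y + 828·y^2 − 736·x·y − 266·y^2 + 342·y^3 − 304·x·y^2 + 1372·x·y^2 − 1764·x·y^3 + 1568·x^2·y^2 + 420·y^3 − 540·y^4 + 480·x·y^3 − 553·x^2·y + 711·x^2·y^2 − 632·x^3·y − 2541·x^2 + 3267·x^2·y − 2904·x^3 − 1974·x + 2538·x·y − 2256·x^2 − 735·x^3 + 945·x^3·y − 840·x^4 + 336 − 432·y + 384·x    [distributive law]
= 899·x·y + 2229·x·y^2 + 1682·x^2·y − 1076·y + 562·y^2 + 762·y^3 − 1284·x·y^3 + 2279·x^2·y^2 − 540·y^4 + 313·x^3·y − 4797·x^2 − 3639·x^3 − 1590·x − 840·x^4 + 336    [combine like terms]

899·x·y + 2229·x·y^2 + 1682·x^2·y − 1076·y + 562·y^2 + 762·y^3 − 1284·x·y^3 + 2279·x^2·y^2 − 540·y^4 + 313·x^3·y − 4797·x^2 − 3639·x^3 − 1590·x − 840·x^4 + 336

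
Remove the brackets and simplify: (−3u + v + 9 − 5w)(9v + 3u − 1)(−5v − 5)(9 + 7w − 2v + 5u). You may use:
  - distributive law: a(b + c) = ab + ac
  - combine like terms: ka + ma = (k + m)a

(−3u + v + 9 − 5w)(9v + 3u − 1)(−5v − 5)(9 + 7w − 2v + 5u)
= (−27uv − 9u² + 3u + 9v² + 3uv − v + 81v + 27u − 9 − 45vw − 15uw + 5w)(−5v − 5)(9 + 7w − 2v + 5u)    [distributive law]
= (−24uv − 9u² + 30u + 9v² + 80v − 9 − 45vw − 15uw + 5w)(−5v − 5)(9 + 7w − 2v + 5u)    [combine like terms]
= (120uv² + 120uv + 45u²v + 45u² − 150uv − 150u − 45v³ − 45v² − 400v² − 400v + 45v + 45 + 225v²w + 225vw + 75uvw + 75uw − 25vw − 25w)(9 + 7w − 2v + 5u)    [distributive law]
= (120uv² − 30uv + 45u²v + 45u² − 150u − 45v³ − 445v² − 355v + 45 + 225v²w + 200vw + 75uvw + 75uw − 25w)(9 + 7w − 2v + 5u)    [combine like terms]
= 1080uv² + 840uv²w − 240uv³ + 600u²v² − 270uv − 210uvw + 60uv² − 150u²v + 405u²v + 315u²vw − 90u²v² + 225u³v + 405u² + 315u²w − 90u²v + 225u³ − 1350u − 1050uw + 300uv − 750u² − 405v³ − 315v³w + 90v⁴ − 225uv³ − 4005v² − 3115v²w + 890v³ − 2225uv² − 3195v − 2485vw + 710v² − 1775uv + 405 + 315w − 90v + 225u + 2025v²w + 1575v²w² − 450v³w + 1125uv²w + 1800vw + 1400vw² − 400v²w + 1000uvw + 675uvw + 525uvw² − 150uv²w + 375u²vw + 675uw + 525uw² − 150uvw + 375u²w − 225w − 175w² + 50vw − 125uw    [distributive law]
= −1085uv² + 1815uv²w − 465uv³ + 510u²v² − 1745uv + 1315uvw + 165u²v + 690u²vw + 225u³v − 345u² + 690u²w + 225u³ − 1125u − 500uw + 485v³ − 765v³w + 90v⁴ − 3295v² − 1490v²w − 3285v − 635vw + 405 + 90w + 1575v²w² + 1400vw² + 525uvw² + 525uw² − 175w²    [combine like terms]

−1085uv² + 1815uv²w − 465uv³ + 510u²v² − 1745uv + 1315uvw + 165u²v + 690u²vw + 225u³v − 345u² + 690u²w + 225u³ − 1125u − 500uw + 485v³ − 765v³w + 90v⁴ − 3295v² − 1490v²w − 3285v − 635vw + 405 + 90w + 1575v²w² + 1400vw² + 525uvw² + 525uw² − 175w²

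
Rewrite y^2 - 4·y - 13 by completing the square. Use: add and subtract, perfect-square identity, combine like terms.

y^2 - 4·y - 13
= y^2 - 4·y + 4 - 4 - 13    [add and subtract 4]
= (y - 2)^2 - 4 - 13    [perfect-square identity]
= (y - 2)^2 - 17    [combine constants]

(y - 2)^2 - 17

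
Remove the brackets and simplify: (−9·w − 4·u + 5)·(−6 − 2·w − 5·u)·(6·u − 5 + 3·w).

−4·u·w − 310·w + 42·w^2 + 267·u·w^2 + 54·w^3 + 378·u^2·w − 106·u^2 − 175·u + 120·u^3 + 150

(−9·w − 4·u + 5)·(−6 − 2·w − 5·u)·(6·u − 5 + 3·w)
= (54·w + 18·w^2 + 45·u·w + 24·u + 8·u·w + 20·u^2 − 30 − 10·w − 25·u)·(6·u − 5 + 3·w)    [distributive law]
= (44·w + 18·w^2 + 53·u·w − u + 20·u^2 − 30)·(6·u − 5 + 3·w)    [combine like terms]
= 264·u·w − 220·w + 132·w^2 + 108·u·w^2 − 90·w^2 + 54·w^3 + 318·u^2·w − 265·u·w + 159·u·w^2 − 6·u^2 + 5·u − 3·u·w + 120·u^3 − 100·u^2 + 60·u^2·w − 180·u + 150 − 90·w    [distributive law]
= −4·u·w − 310·w + 42·w^2 + 267·u·w^2 + 54·w^3 + 378·u^2·w − 106·u^2 − 175·u + 120·u^3 + 150    [combine like terms]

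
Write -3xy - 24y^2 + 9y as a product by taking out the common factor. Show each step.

-3xy - 24y^2 + 9y
= 3(-xy - 8y^2 + 3y)    [factor out 3]
= 3y(-x - 8y + 3)    [factor out y]

3y(-x - 8y + 3)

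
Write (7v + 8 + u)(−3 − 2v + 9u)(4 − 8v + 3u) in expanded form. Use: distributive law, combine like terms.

(7v + 8 + u)(−3 − 2v + 9u)(4 − 8v + 3u)
= (−21v − 14v² + 63uv − 24 − 16v + 72u − 3u − 2uv + 9u²)(4 − 8v + 3u)    [distributive law]
= (−37v − 14v² + 61uv − 24 + 69u + 9u²)(4 − 8v + 3u)    [combine like terms]
= −148v + 296v² − 111uv − 56v² + 112v³ − 42uv² + 244uv − 488uv² + 183u²v − 96 + 192v − 72u + 276u − 552uv + 207u² + 36u² − 72u²v + 27u³    [distributive law]
= 44v + 240v² − 419uv + 112v³ − 530uv² + 111u²v − 96 + 204u + 243u² + 27u³    [combine like terms]

44v + 240v² − 419uv + 112v³ − 530uv² + 111u²v − 96 + 204u + 243u² + 27u³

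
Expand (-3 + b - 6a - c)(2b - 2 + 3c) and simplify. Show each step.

-8b + 6 - 7c + 2b^2 + bc - 12ab + 12a - 18ac - 3c^2

(-3 + b - 6a - c)(2b - 2 + 3c)
= -6b + 6 - 9c + 2b^2 - 2b + 3bc - 12ab + 12a - 18ac - 2bc + 2c - 3c^2    [distributive law]
= -8b + 6 - 7c + 2b^2 + bc - 12ab + 12a - 18ac - 3c^2    [combine like terms]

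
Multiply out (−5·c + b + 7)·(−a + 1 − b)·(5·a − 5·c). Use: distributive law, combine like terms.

25·a^2·c − 25·a·c^2 + 10·a·c + 25·c^2 + 30·a·b·c − 25·b·c^2 − 5·a^2·b − 30·a·b + 30·b·c − 5·a·b^2 + 5·b^2·c − 35·a^2 + 35·a − 35·c

(−5·c + b + 7)·(−a + 1 − b)·(5·a − 5·c)
= (5·a·c − 5·c + 5·b·c − a·b + b − b^2 − 7·a + 7 − 7·b)·(5·a − 5·c)    [distributive law]
= (5·a·c − 5·c + 5·b·c − a·b − 6·b − b^2 − 7·a + 7)·(5·a − 5·c)    [combine like terms]
= 25·a^2·c − 25·a·c^2 − 25·a·c + 25·c^2 + 25·a·b·c − 25·b·c^2 − 5·a^2·b + 5·a·b·c − 30·a·b + 30·b·c − 5·a·b^2 + 5·b^2·c − 35·a^2 + 35·a·c + 35·a − 35·c    [distributive law]
= 25·a^2·c − 25·a·c^2 + 10·a·c + 25·c^2 + 30·a·b·c − 25·b·c^2 − 5·a^2·b − 30·a·b + 30·b·c − 5·a·b^2 + 5·b^2·c − 35·a^2 + 35·a − 35·c    [combine like terms]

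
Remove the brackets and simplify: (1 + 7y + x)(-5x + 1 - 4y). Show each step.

(1 + 7y + x)(-5x + 1 - 4y)
= -5x + 1 - 4y - 35xy + 7y - 28y² - 5x² + x - 4xy    [distributive law]
= -4x + 1 + 3y - 39xy - 28y² - 5x²    [combine like terms]

-4x + 1 + 3y - 39xy - 28y² - 5x²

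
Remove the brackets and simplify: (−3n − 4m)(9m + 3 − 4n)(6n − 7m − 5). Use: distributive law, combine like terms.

(−3n − 4m)(9m + 3 − 4n)(6n − 7m − 5)
= (−27mn − 9n + 12n^2 − 36m^2 − 12m + 16mn)(6n − 7m − 5)    [distributive law]
= (−11mn − 9n + 12n^2 − 36m^2 − 12m)(6n − 7m − 5)    [combine like terms]
= −66mn^2 + 77m^2n + 55mn − 54n^2 + 63mn + 45n + 72n^3 − 84mn^2 − 60n^2 − 216m^2n + 252m^3 + 180m^2 − 72mn + 84m^2 + 60m    [distributive law]
= −150mn^2 − 139m^2n + 46mn − 114n^2 + 45n + 72n^3 + 252m^3 + 264m^2 + 60m    [combine like terms]

−150mn^2 − 139m^2n + 46mn − 114n^2 + 45n + 72n^3 + 252m^3 + 264m^2 + 60m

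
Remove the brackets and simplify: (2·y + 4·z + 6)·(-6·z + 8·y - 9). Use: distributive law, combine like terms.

(2·y + 4·z + 6)·(-6·z + 8·y - 9)
= -12·y·z + 16·y^2 - 18·y - 24·z^2 + 32·y·z - 36·z - 36·z + 48·y - 54    [distributive law]
= 20·y·z + 16·y^2 + 30·y - 24·z^2 - 72·z - 54    [combine like terms]

20·y·z + 16·y^2 + 30·y - 24·z^2 - 72·z - 54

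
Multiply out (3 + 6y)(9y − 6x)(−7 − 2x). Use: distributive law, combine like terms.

(3 + 6y)(9y − 6x)(−7 − 2x)
= (27y − 18x + 54y^2 − 36xy)(−7 − 2x)    [distributive law]
= −189y − 54xy + 126x + 36x^2 − 378y^2 − 108xy^2 + 252xy + 72x^2y    [distributive law]
= −189y + 198xy + 126x + 36x^2 − 378y^2 − 108xy^2 + 72x^2y    [combine like terms]

−189y + 198xy + 126x + 36x^2 − 378y^2 − 108xy^2 + 72x^2y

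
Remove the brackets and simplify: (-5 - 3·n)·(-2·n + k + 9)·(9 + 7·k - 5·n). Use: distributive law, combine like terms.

72·n - 121·k·n + 139·n^2 - 360·k - 35·k^2 - 405 + 57·k·n^2 - 30·n^3 - 21·k^2·n

(-5 - 3·n)·(-2·n + k + 9)·(9 + 7·k - 5·n)
= (10·n - 5·k - 45 + 6·n^2 - 3·k·n - 27·n)·(9 + 7·k - 5·n)    [distributive law]
= (-17·n - 5·k - 45 + 6·n^2 - 3·k·n)·(9 + 7·k - 5·n)    [combine like terms]
= -153·n - 119·k·n + 85·n^2 - 45·k - 35·k^2 + 25·k·n - 405 - 315·k + 225·n + 54·n^2 + 42·k·n^2 - 30·n^3 - 27·k·n - 21·k^2·n + 15·k·n^2    [distributive law]
= 72·n - 121·k·n + 139·n^2 - 360·k - 35·k^2 - 405 + 57·k·n^2 - 30·n^3 - 21·k^2·n    [combine like terms]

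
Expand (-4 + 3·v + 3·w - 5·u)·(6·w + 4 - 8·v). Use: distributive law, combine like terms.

(-4 + 3·v + 3·w - 5·u)·(6·w + 4 - 8·v)
= -24·w - 16 + 32·v + 18·v·w + 12·v - 24·v^2 + 18·w^2 + 12·w - 24·v·w - 30·u·w - 20·u + 40·u·v    [distributive law]
= -12·w - 16 + 44·v - 6·v·w - 24·v^2 + 18·w^2 - 30·u·w - 20·u + 40·u·v    [combine like terms]

-12·w - 16 + 44·v - 6·v·w - 24·v^2 + 18·w^2 - 30·u·w - 20·u + 40·u·v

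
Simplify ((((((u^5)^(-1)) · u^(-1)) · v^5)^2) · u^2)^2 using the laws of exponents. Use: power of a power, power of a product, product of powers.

u^(-20)v^20

((((((u^5)^(-1)) · u^(-1)) · v^5)^2) · u^2)^2
= ((((((u^5)^(-1)) · u^(-1)) · v^5)^2)^2) · ((u^2)^2)    [power of a product]
= (((((u^5)^(-1)) · u^(-1)) · v^5)^4) · ((u^2)^2)    [power of a power]
= (((((u^5)^(-1)) · u^(-1))^4) · ((v^5)^4)) · ((u^2)^2)    [power of a product]
= (((((u^5)^(-1))^4) · ((u^(-1))^4)) · ((v^5)^4)) · ((u^2)^2)    [power of a product]
= ((((u^5)^(-4)) · ((u^(-1))^4)) · ((v^5)^4)) · ((u^2)^2)    [power of a power]
= ((u^(-20) · ((u^(-1))^4)) · ((v^5)^4)) · ((u^2)^2)    [power of a power]
= ((u^(-20) · u^(-4)) · ((v^5)^4)) · ((u^2)^2)    [power of a power]
= (u^(-24) · ((v^5)^4)) · ((u^2)^2)    [product of powers]
= (u^(-24) · v^20) · ((u^2)^2)    [power of a power]
= (u^(-24) · v^20) · u^4    [power of a power]
= u^(-20)v^20    [product of powers]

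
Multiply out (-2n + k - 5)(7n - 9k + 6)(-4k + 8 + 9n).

(-2n + k - 5)(7n - 9k + 6)(-4k + 8 + 9n)
= (-14n^2 + 18kn - 12n + 7kn - 9k^2 + 6k - 35n + 45k - 30)(-4k + 8 + 9n)    [distributive law]
= (-14n^2 + 25kn - 47n - 9k^2 + 51k - 30)(-4k + 8 + 9n)    [combine like terms]
= 56kn^2 - 112n^2 - 126n^3 - 100k^2n + 200kn + 225kn^2 + 188kn - 376n - 423n^2 + 36k^3 - 72k^2 - 81k^2n - 204k^2 + 408k + 459kn + 120k - 240 - 270n    [distributive law]
= 281kn^2 - 535n^2 - 126n^3 - 181k^2n + 847kn - 646n + 36k^3 - 276k^2 + 528k - 240    [combine like terms]

281kn^2 - 535n^2 - 126n^3 - 181k^2n + 847kn - 646n + 36k^3 - 276k^2 + 528k - 240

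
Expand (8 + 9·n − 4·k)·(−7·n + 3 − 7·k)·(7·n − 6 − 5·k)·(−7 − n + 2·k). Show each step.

(8 + 9·n − 4·k)·(−7·n + 3 − 7·k)·(7·n − 6 − 5·k)·(−7 − n + 2·k)
= (−56·n + 24 − 56·k − 63·n^2 + 27·n − 63·k·n + 28·k·n − 12·k + 28·k^2)·(7·n − 6 − 5·k)·(−7 − n + 2·k)    [distributive law]
= (−29·n + 24 − 68·k − 63·n^2 − 35·k·n + 28·k^2)·(7·n − 6 − 5·k)·(−7 − n + 2·k)    [combine like terms]
= (−203·n^2 + 174·n + 145·k·n + 168·n − 144 − 120·k − 476·k·n + 408·k + 340·k^2 − 441·n^3 + 378·n^2 + 315·k·n^2 − 245·k·n^2 + 210·k·n + 175·k^2·n + 196·k^2·n − 168·k^2 − 140·k^3)·(−7 − n + 2·k)    [distributive law]
= (175·n^2 + 342·n − 121·k·n − 144 + 288·k + 172·k^2 − 441·n^3 + 70·k·n^2 + 371·k^2·n − 140·k^3)·(−7 − n + 2·k)    [combine like terms]
= −1225·n^2 − 175·n^3 + 350·k·n^2 − 2394·n − 342·n^2 + 684·k·n + 847·k·n + 121·k·n^2 − 242·k^2·n + 1008 + 144·n − 288·k − 2016·k − 288·k·n + 576·k^2 − 1204·k^2 − 172·k^2·n + 344·k^3 + 3087·n^3 + 441·n^4 − 882·k·n^3 − 490·k·n^2 − 70·k·n^3 + 140·k^2·n^2 − 2597·k^2·n − 371·k^2·n^2 + 742·k^3·n + 980·k^3 + 140·k^3·n − 280·k^4    [distributive law]
= −1567·n^2 + 2912·n^3 − 19·k·n^2 − 2250·n + 1243·k·n − 3011·k^2·n + 1008 − 2304·k − 628·k^2 + 1324·k^3 + 441·n^4 − 952·k·n^3 − 231·k^2·n^2 + 882·k^3·n − 280·k^4    [combine like terms]

−1567·n^2 + 2912·n^3 − 19·k·n^2 − 2250·n + 1243·k·n − 3011·k^2·n + 1008 − 2304·k − 628·k^2 + 1324·k^3 + 441·n^4 − 952·k·n^3 − 231·k^2·n^2 + 882·k^3·n − 280·k^4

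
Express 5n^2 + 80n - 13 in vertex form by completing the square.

5n^2 + 80n - 13
= 5(n^2 + 16n) - 13    [factor out 5 from the n-terms]
= 5(n^2 + 16n + 64 - 64) - 13    [add and subtract 64 inside the bracket]
= 5(n + 8)^2 - 320 - 13    [perfect-square identity]
= 5(n + 8)^2 - 333    [combine constants]

5(n + 8)^2 - 333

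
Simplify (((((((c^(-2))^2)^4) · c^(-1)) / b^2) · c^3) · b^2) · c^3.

(((((((c^(-2))^2)^4) · c^(-1)) / b^2) · c^3) · b^2) · c^3
= ((((((c^(-2))^8) · c^(-1)) / b^2) · c^3) · b^2) · c^3    [power of a power]
= ((((c^(-16) · c^(-1)) / b^2) · c^3) · b^2) · c^3    [power of a power]
= (((c^(-17) / b^2) · c^3) · b^2) · c^3    [product of powers]
= c^(-11)    [quotient of powers; product of powers]

c^(-11)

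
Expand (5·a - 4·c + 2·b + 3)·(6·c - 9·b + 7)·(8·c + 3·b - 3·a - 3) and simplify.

(5·a - 4·c + 2·b + 3)·(6·c - 9·b + 7)·(8·c + 3·b - 3·a - 3)
= (30·a·c - 45·a·b + 35·a - 24·c^2 + 36·b·c - 28·c + 12·b·c - 18·b^2 + 14·b + 18·c - 27·b + 21)·(8·c + 3·b - 3·a - 3)    [distributive law]
= (30·a·c - 45·a·b + 35·a - 24·c^2 + 48·b·c - 10·c - 18·b^2 - 13·b + 21)·(8·c + 3·b - 3·a - 3)    [combine like terms]
= 240·a·c^2 + 90·a·b·c - 90·a^2·c - 90·a·c - 360·a·b·c - 135·a·b^2 + 135·a^2·b + 135·a·b + 280·a·c + 105·a·b - 105·a^2 - 105·a - 192·c^3 - 72·b·c^2 + 72·a·c^2 + 72·c^2 + 384·b·c^2 + 144·b^2·c - 144·a·b·c - 144·b·c - 80·c^2 - 30·b·c + 30·a·c + 30·c - 144·b^2·c - 54·b^3 + 54·a·b^2 + 54·b^2 - 104·b·c - 39·b^2 + 39·a·b + 39·b + 168·c + 63·b - 63·a - 63    [distributive law]
= 312·a·c^2 - 414·a·b·c - 90·a^2·c + 220·a·c - 81·a·b^2 + 135·a^2·b + 279·a·b - 105·a^2 - 168·a - 192·c^3 + 312·b·c^2 - 8·c^2 - 278·b·c + 198·c - 54·b^3 + 15·b^2 + 102·b - 63    [combine like terms]

312·a·c^2 - 414·a·b·c - 90·a^2·c + 220·a·c - 81·a·b^2 + 135·a^2·b + 279·a·b - 105·a^2 - 168·a - 192·c^3 + 312·b·c^2 - 8·c^2 - 278·b·c + 198·c - 54·b^3 + 15·b^2 + 102·b - 63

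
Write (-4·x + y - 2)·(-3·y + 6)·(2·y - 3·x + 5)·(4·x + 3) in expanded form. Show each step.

(-4·x + y - 2)·(-3·y + 6)·(2·y - 3·x + 5)·(4·x + 3)
= (12·x·y - 24·x - 3·y^2 + 6·y + 6·y - 12)·(2·y - 3·x + 5)·(4·x + 3)    [distributive law]
= (12·x·y - 24·x - 3·y^2 + 12·y - 12)·(2·y - 3·x + 5)·(4·x + 3)    [combine like terms]
= (24·x·y^2 - 36·x^2·y + 60·x·y - 48·x·y + 72·x^2 - 120·x - 6·y^3 + 9·x·y^2 - 15·y^2 + 24·y^2 - 36·x·y + 60·y - 24·y + 36·x - 60)·(4·x + 3)    [distributive law]
= (33·x·y^2 - 36·x^2·y - 24·x·y + 72·x^2 - 84·x - 6·y^3 + 9·y^2 + 36·y - 60)·(4·x + 3)    [combine like terms]
= 132·x^2·y^2 + 99·x·y^2 - 144·x^3·y - 108·x^2·y - 96·x^2·y - 72·x·y + 288·x^3 + 216·x^2 - 336·x^2 - 252·x - 24·x·y^3 - 18·y^3 + 36·x·y^2 + 27·y^2 + 144·x·y + 108·y - 240·x - 180    [distributive law]
= 132·x^2·y^2 + 135·x·y^2 - 144·x^3·y - 204·x^2·y + 72·x·y + 288·x^3 - 120·x^2 - 492·x - 24·x·y^3 - 18·y^3 + 27·y^2 + 108·y - 180    [combine like terms]

132·x^2·y^2 + 135·x·y^2 - 144·x^3·y - 204·x^2·y + 72·x·y + 288·x^3 - 120·x^2 - 492·x - 24·x·y^3 - 18·y^3 + 27·y^2 + 108·y - 180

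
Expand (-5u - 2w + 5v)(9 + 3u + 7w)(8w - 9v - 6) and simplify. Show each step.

-114uw + 315uv + 270u - 120u^2w + 135u^2v + 90u^2 - 328uw^2 + 489uvw - 60w^2 + 312vw + 108w - 112w^3 + 406vw^2 - 405v^2 - 270v - 135uv^2 - 315v^2w

(-5u - 2w + 5v)(9 + 3u + 7w)(8w - 9v - 6)
= (-45u - 15u^2 - 35uw - 18w - 6uw - 14w^2 + 45v + 15uv + 35vw)(8w - 9v - 6)    [distributive law]
= (-45u - 15u^2 - 41uw - 18w - 14w^2 + 45v + 15uv + 35vw)(8w - 9v - 6)    [combine like terms]
= -360uw + 405uv + 270u - 120u^2w + 135u^2v + 90u^2 - 328uw^2 + 369uvw + 246uw - 144w^2 + 162vw + 108w - 112w^3 + 126vw^2 + 84w^2 + 360vw - 405v^2 - 270v + 120uvw - 135uv^2 - 90uv + 280vw^2 - 315v^2w - 210vw    [distributive law]
= -114uw + 315uv + 270u - 120u^2w + 135u^2v + 90u^2 - 328uw^2 + 489uvw - 60w^2 + 312vw + 108w - 112w^3 + 406vw^2 - 405v^2 - 270v - 135uv^2 - 315v^2w    [combine like terms]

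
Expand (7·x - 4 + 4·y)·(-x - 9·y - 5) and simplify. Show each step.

(7·x - 4 + 4·y)·(-x - 9·y - 5)
= -7·x^2 - 63·x·y - 35·x + 4·x + 36·y + 20 - 4·x·y - 36·y^2 - 20·y    [distributive law]
= -7·x^2 - 67·x·y - 31·x + 16·y + 20 - 36·y^2    [combine like terms]

-7·x^2 - 67·x·y - 31·x + 16·y + 20 - 36·y^2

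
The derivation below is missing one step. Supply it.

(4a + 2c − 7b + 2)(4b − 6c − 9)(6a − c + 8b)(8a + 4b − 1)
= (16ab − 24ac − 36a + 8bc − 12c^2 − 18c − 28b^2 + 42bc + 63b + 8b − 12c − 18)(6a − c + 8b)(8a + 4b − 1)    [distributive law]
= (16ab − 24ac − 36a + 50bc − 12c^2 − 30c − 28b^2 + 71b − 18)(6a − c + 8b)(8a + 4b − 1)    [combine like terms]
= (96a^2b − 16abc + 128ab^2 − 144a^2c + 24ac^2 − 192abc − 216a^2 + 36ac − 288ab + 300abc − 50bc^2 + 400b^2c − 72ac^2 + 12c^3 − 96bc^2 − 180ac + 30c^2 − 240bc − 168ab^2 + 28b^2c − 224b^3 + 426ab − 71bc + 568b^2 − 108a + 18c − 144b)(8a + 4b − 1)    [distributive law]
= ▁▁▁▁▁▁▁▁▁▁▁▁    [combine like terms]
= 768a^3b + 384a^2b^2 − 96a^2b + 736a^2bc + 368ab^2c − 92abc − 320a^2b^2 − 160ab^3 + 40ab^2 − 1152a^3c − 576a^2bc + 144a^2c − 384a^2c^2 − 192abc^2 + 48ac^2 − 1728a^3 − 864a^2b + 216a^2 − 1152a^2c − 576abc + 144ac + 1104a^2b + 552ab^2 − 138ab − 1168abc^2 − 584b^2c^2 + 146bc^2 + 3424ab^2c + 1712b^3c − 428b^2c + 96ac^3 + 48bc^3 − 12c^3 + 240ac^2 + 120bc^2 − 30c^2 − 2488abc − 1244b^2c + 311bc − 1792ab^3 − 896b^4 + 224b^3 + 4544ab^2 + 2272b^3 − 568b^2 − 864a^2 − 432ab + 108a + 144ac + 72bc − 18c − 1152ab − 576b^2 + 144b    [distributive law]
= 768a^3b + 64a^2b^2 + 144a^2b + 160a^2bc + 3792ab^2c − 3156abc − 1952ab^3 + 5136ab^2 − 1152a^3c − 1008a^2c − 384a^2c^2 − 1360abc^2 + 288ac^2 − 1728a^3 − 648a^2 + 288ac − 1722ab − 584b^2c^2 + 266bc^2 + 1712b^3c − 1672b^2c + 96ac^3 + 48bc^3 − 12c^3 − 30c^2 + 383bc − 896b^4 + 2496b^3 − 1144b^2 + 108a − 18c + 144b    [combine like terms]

By combine like terms:

(96a^2b + 92abc − 40ab^2 − 144a^2c − 48ac^2 − 216a^2 − 144ac + 138ab − 146bc^2 + 428b^2c + 12c^3 + 30c^2 − 311bc − 224b^3 + 568b^2 − 108a + 18c − 144b)(8a + 4b − 1)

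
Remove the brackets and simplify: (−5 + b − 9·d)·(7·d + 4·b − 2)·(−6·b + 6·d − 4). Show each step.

(−5 + b − 9·d)·(7·d + 4·b − 2)·(−6·b + 6·d − 4)
= (−35·d − 20·b + 10 + 7·b·d + 4·b^2 − 2·b − 63·d^2 − 36·b·d + 18·d)·(−6·b + 6·d − 4)    [distributive law]
= (−17·d − 22·b + 10 − 29·b·d + 4·b^2 − 63·d^2)·(−6·b + 6·d − 4)    [combine like terms]
= 102·b·d − 102·d^2 + 68·d + 132·b^2 − 132·b·d + 88·b − 60·b + 60·d − 40 + 174·b^2·d − 174·b·d^2 + 116·b·d − 24·b^3 + 24·b^2·d − 16·b^2 + 378·b·d^2 − 378·d^3 + 252·d^2    [distributive law]
= 86·b·d + 150·d^2 + 128·d + 116·b^2 + 28·b − 40 + 198·b^2·d + 204·b·d^2 − 24·b^3 − 378·d^3    [combine like terms]

86·b·d + 150·d^2 + 128·d + 116·b^2 + 28·b − 40 + 198·b^2·d + 204·b·d^2 − 24·b^3 − 378·d^3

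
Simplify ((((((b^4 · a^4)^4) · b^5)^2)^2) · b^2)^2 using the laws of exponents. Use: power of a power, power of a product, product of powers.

a^128b^172

((((((b^4 · a^4)^4) · b^5)^2)^2) · b^2)^2
= ((((((b^4 · a^4)^4) · b^5)^2)^2)^2) · ((b^2)^2)    [power of a product]
= (((((b^4 · a^4)^4) · b^5)^2)^4) · ((b^2)^2)    [power of a power]
= ((((b^4 · a^4)^4) · b^5)^8) · ((b^2)^2)    [power of a power]
= ((((b^4 · a^4)^4)^8) · ((b^5)^8)) · ((b^2)^2)    [power of a product]
= (((b^4 · a^4)^32) · ((b^5)^8)) · ((b^2)^2)    [power of a power]
= ((((b^4)^32) · ((a^4)^32)) · ((b^5)^8)) · ((b^2)^2)    [power of a product]
= ((b^128 · ((a^4)^32)) · ((b^5)^8)) · ((b^2)^2)    [power of a power]
= ((b^128 · a^128) · ((b^5)^8)) · ((b^2)^2)    [power of a power]
= ((b^128 · a^128) · b^40) · ((b^2)^2)    [power of a power]
= ((b^128 · a^128) · b^40) · b^4    [power of a power]
= a^128b^172    [product of powers]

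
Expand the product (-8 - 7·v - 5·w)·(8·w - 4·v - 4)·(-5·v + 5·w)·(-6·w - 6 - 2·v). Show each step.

-2800·v·w^2 - 2480·v·w - 1160·v^2·w + 2520·w^3 + 360·w^2 + 2120·v^2 + 1440·v^3 + 960·v - 960·w - 1960·v^2·w^2 + 200·v^3·w + 280·v·w^3 + 280·v^4 + 1200·w^4

(-8 - 7·v - 5·w)·(8·w - 4·v - 4)·(-5·v + 5·w)·(-6·w - 6 - 2·v)
= (-64·w + 32·v + 32 - 56·v·w + 28·v^2 + 28·v - 40·w^2 + 20·v·w + 20·w)·(-5·v + 5·w)·(-6·w - 6 - 2·v)    [distributive law]
= (-44·w + 60·v + 32 - 36·v·w + 28·v^2 - 40·w^2)·(-5·v + 5·w)·(-6·w - 6 - 2·v)    [combine like terms]
= (220·v·w - 220·w^2 - 300·v^2 + 300·v·w - 160·v + 160·w + 180·v^2·w - 180·v·w^2 - 140·v^3 + 140·v^2·w + 200·v·w^2 - 200·w^3)·(-6·w - 6 - 2·v)    [distributive law]
= (520·v·w - 220·w^2 - 300·v^2 - 160·v + 160·w + 320·v^2·w + 20·v·w^2 - 140·v^3 - 200·w^3)·(-6·w - 6 - 2·v)    [combine like terms]
= -3120·v·w^2 - 3120·v·w - 1040·v^2·w + 1320·w^3 + 1320·w^2 + 440·v·w^2 + 1800·v^2·w + 1800·v^2 + 600·v^3 + 960·v·w + 960·v + 320·v^2 - 960·w^2 - 960·w - 320·v·w - 1920·v^2·w^2 - 1920·v^2·w - 640·v^3·w - 120·v·w^3 - 120·v·w^2 - 40·v^2·w^2 + 840·v^3·w + 840·v^3 + 280·v^4 + 1200·w^4 + 1200·w^3 + 400·v·w^3    [distributive law]
= -2800·v·w^2 - 2480·v·w - 1160·v^2·w + 2520·w^3 + 360·w^2 + 2120·v^2 + 1440·v^3 + 960·v - 960·w - 1960·v^2·w^2 + 200·v^3·w + 280·v·w^3 + 280·v^4 + 1200·w^4    [combine like terms]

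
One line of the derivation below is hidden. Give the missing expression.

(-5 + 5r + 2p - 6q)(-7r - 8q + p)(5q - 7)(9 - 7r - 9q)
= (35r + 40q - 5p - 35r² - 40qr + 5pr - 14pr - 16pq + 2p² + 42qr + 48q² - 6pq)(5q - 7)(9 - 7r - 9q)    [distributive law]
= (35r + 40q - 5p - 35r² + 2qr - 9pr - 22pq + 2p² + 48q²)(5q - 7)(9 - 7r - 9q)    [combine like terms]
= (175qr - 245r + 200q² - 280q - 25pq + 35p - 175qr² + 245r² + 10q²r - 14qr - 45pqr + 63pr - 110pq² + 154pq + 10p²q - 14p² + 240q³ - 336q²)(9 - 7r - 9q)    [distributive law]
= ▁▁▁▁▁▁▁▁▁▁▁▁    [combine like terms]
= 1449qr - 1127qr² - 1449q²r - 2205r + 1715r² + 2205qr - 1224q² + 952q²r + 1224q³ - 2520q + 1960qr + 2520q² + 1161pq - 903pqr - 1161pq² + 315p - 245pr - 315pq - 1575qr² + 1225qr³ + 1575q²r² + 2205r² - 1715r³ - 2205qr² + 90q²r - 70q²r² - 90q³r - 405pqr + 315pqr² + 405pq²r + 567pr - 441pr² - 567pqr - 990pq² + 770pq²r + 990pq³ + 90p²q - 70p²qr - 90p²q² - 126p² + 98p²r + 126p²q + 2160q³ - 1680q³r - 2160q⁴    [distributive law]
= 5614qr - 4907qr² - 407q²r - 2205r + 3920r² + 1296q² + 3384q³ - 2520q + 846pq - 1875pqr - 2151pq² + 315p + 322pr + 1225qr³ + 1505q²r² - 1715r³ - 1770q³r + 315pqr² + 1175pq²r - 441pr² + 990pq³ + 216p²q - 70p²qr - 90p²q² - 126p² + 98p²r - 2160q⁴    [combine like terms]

After combine like terms, the bracketed line is:

(161qr - 245r - 136q² - 280q + 129pq + 35p - 175qr² + 245r² + 10q²r - 45pqr + 63pr - 110pq² + 10p²q - 14p² + 240q³)(9 - 7r - 9q)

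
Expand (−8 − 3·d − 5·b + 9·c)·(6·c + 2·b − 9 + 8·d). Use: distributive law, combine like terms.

(−8 − 3·d − 5·b + 9·c)·(6·c + 2·b − 9 + 8·d)
= −48·c − 16·b + 72 − 64·d − 18·c·d − 6·b·d + 27·d − 24·d^2 − 30·b·c − 10·b^2 + 45·b − 40·b·d + 54·c^2 + 18·b·c − 81·c + 72·c·d    [distributive law]
= −129·c + 29·b + 72 − 37·d + 54·c·d − 46·b·d − 24·d^2 − 12·b·c − 10·b^2 + 54·c^2    [combine like terms]

−129·c + 29·b + 72 − 37·d + 54·c·d − 46·b·d − 24·d^2 − 12·b·c − 10·b^2 + 54·c^2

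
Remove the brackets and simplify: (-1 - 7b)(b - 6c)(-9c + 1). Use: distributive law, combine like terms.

(-1 - 7b)(b - 6c)(-9c + 1)
= (-b + 6c - 7b^2 + 42bc)(-9c + 1)    [distributive law]
= 9bc - b - 54c^2 + 6c + 63b^2c - 7b^2 - 378bc^2 + 42bc    [distributive law]
= 51bc - b - 54c^2 + 6c + 63b^2c - 7b^2 - 378bc^2    [combine like terms]

51bc - b - 54c^2 + 6c + 63b^2c - 7b^2 - 378bc^2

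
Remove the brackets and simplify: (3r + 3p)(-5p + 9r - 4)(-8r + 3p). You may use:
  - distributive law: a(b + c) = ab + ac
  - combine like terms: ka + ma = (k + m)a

-15pr^2 + 156p^2r - 216r^3 + 96r^2 + 60pr - 45p^3 - 36p^2

(3r + 3p)(-5p + 9r - 4)(-8r + 3p)
= (-15pr + 27r^2 - 12r - 15p^2 + 27pr - 12p)(-8r + 3p)    [distributive law]
= (12pr + 27r^2 - 12r - 15p^2 - 12p)(-8r + 3p)    [combine like terms]
= -96pr^2 + 36p^2r - 216r^3 + 81pr^2 + 96r^2 - 36pr + 120p^2r - 45p^3 + 96pr - 36p^2    [distributive law]
= -15pr^2 + 156p^2r - 216r^3 + 96r^2 + 60pr - 45p^3 - 36p^2    [combine like terms]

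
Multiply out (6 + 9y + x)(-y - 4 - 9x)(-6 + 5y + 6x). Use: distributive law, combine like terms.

(6 + 9y + x)(-y - 4 - 9x)(-6 + 5y + 6x)
= (-6y - 24 - 54x - 9y^2 - 36y - 81xy - xy - 4x - 9x^2)(-6 + 5y + 6x)    [distributive law]
= (-42y - 24 - 58x - 9y^2 - 82xy - 9x^2)(-6 + 5y + 6x)    [combine like terms]
= 252y - 210y^2 - 252xy + 144 - 120y - 144x + 348x - 290xy - 348x^2 + 54y^2 - 45y^3 - 54xy^2 + 492xy - 410xy^2 - 492x^2y + 54x^2 - 45x^2y - 54x^3    [distributive law]
= 132y - 156y^2 - 50xy + 144 + 204x - 294x^2 - 45y^3 - 464xy^2 - 537x^2y - 54x^3    [combine like terms]

132y - 156y^2 - 50xy + 144 + 204x - 294x^2 - 45y^3 - 464xy^2 - 537x^2y - 54x^3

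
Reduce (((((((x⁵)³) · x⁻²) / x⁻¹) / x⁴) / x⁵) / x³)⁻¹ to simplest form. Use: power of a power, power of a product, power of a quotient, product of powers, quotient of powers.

x⁻²

(((((((x⁵)³) · x⁻²) / x⁻¹) / x⁴) / x⁵) / x³)⁻¹
= (((((((x⁵)³) · x⁻²) / x⁻¹) / x⁴) / x⁵)⁻¹) / ((x³)⁻¹)    [power of a quotient]
= (((((((x⁵)³) · x⁻²) / x⁻¹) / x⁴)⁻¹) / ((x⁵)⁻¹)) / ((x³)⁻¹)    [power of a quotient]
= (((((((x⁵)³) · x⁻²) / x⁻¹)⁻¹) / ((x⁴)⁻¹)) / ((x⁵)⁻¹)) / ((x³)⁻¹)    [power of a quotient]
= (((((((x⁵)³) · x⁻²)⁻¹) / ((x⁻¹)⁻¹)) / ((x⁴)⁻¹)) / ((x⁵)⁻¹)) / ((x³)⁻¹)    [power of a quotient]
= (((((((x⁵)³)⁻¹) · ((x⁻²)⁻¹)) / ((x⁻¹)⁻¹)) / ((x⁴)⁻¹)) / ((x⁵)⁻¹)) / ((x³)⁻¹)    [power of a product]
= ((((((x⁵)⁻³) · ((x⁻²)⁻¹)) / ((x⁻¹)⁻¹)) / ((x⁴)⁻¹)) / ((x⁵)⁻¹)) / ((x³)⁻¹)    [power of a power]
= ((((x⁻¹⁵ · ((x⁻²)⁻¹)) / ((x⁻¹)⁻¹)) / ((x⁴)⁻¹)) / ((x⁵)⁻¹)) / ((x³)⁻¹)    [power of a power]
= ((((x⁻¹⁵ · x²) / ((x⁻¹)⁻¹)) / ((x⁴)⁻¹)) / ((x⁵)⁻¹)) / ((x³)⁻¹)    [power of a power]
= (((x⁻¹³ / ((x⁻¹)⁻¹)) / ((x⁴)⁻¹)) / ((x⁵)⁻¹)) / ((x³)⁻¹)    [product of powers]
= (((x⁻¹³ / x) / ((x⁴)⁻¹)) / ((x⁵)⁻¹)) / ((x³)⁻¹)    [power of a power]
= ((x⁻¹⁴ / ((x⁴)⁻¹)) / ((x⁵)⁻¹)) / ((x³)⁻¹)    [quotient of powers]
= ((x⁻¹⁴ / x⁻⁴) / ((x⁵)⁻¹)) / ((x³)⁻¹)    [power of a power]
= (x⁻¹⁰ / ((x⁵)⁻¹)) / ((x³)⁻¹)    [quotient of powers]
= (x⁻¹⁰ / x⁻⁵) / ((x³)⁻¹)    [power of a power]
= x⁻⁵ / ((x³)⁻¹)    [quotient of powers]
= x⁻⁵ / x⁻³    [power of a power]
= x⁻²    [quotient of powers]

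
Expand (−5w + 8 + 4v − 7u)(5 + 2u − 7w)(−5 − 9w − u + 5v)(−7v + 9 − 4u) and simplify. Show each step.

−4320vw + 405w + 333uw − 35vw^2 + 4986w^2 − 5690uw^2 + 2740uvw + 555u^2w + 1855v^2w + 994uvw^2 + 1544u^2w^2 − 1213u^2vw − 348u^3w − 497uv^2w + 2205vw^3 − 2835w^3 + 1260uw^3 − 2989v^2w^2 + 2300v − 1800 + 1295u − 2180uv + 581u^2 + 200v^2 − 705u^2v − 230u^3 + 1045uv^2 − 700v^3 + 386u^2v^2 + 214u^3v − 280uv^3 + 980v^3w − 56u^4

(−5w + 8 + 4v − 7u)(5 + 2u − 7w)(−5 − 9w − u + 5v)(−7v + 9 − 4u)
= (−25w − 10uw + 35w^2 + 40 + 16u − 56w + 20v + 8uv − 28vw − 35u − 14u^2 + 49uw)(−5 − 9w − u + 5v)(−7v + 9 − 4u)    [distributive law]
= (−81w + 39uw + 35w^2 + 40 − 19u + 20v + 8uv − 28vw − 14u^2)(−5 − 9w − u + 5v)(−7v + 9 − 4u)    [combine like terms]
= (405w + 729w^2 + 81uw − 405vw − 195uw − 351uw^2 − 39u^2w + 195uvw − 175w^2 − 315w^3 − 35uw^2 + 175vw^2 − 200 − 360w − 40u + 200v + 95u + 171uw + 19u^2 − 95uv − 100v − 180vw − 20uv + 100v^2 − 40uv − 72uvw − 8u^2v + 40uv^2 + 140vw + 252vw^2 + 28uvw − 140v^2w + 70u^2 + 126u^2w + 14u^3 − 70u^2v)(−7v + 9 − 4u)    [distributive law]
= (45w + 554w^2 + 57uw − 445vw − 386uw^2 + 87u^2w + 151uvw − 315w^3 + 427vw^2 − 200 + 55u + 100v + 89u^2 − 155uv + 100v^2 − 78u^2v + 40uv^2 − 140v^2w + 14u^3)(−7v + 9 − 4u)    [combine like terms]
= −315vw + 405w − 180uw − 3878vw^2 + 4986w^2 − 2216uw^2 − 399uvw + 513uw − 228u^2w + 3115v^2w − 4005vw + 1780uvw + 2702uvw^2 − 3474uw^2 + 1544u^2w^2 − 609u^2vw + 783u^2w − 348u^3w − 1057uv^2w + 1359uvw − 604u^2vw + 2205vw^3 − 2835w^3 + 1260uw^3 − 2989v^2w^2 + 3843vw^2 − 1708uvw^2 + 1400v − 1800 + 800u − 385uv + 495u − 220u^2 − 700v^2 + 900v − 400uv − 623u^2v + 801u^2 − 356u^3 + 1085uv^2 − 1395uv + 620u^2v − 700v^3 + 900v^2 − 400uv^2 + 546u^2v^2 − 702u^2v + 312u^3v − 280uv^3 + 360uv^2 − 160u^2v^2 + 980v^3w − 1260v^2w + 560uv^2w − 98u^3v + 126u^3 − 56u^4    [distributive law]
= −4320vw + 405w + 333uw − 35vw^2 + 4986w^2 − 5690uw^2 + 2740uvw + 555u^2w + 1855v^2w + 994uvw^2 + 1544u^2w^2 − 1213u^2vw − 348u^3w − 497uv^2w + 2205vw^3 − 2835w^3 + 1260uw^3 − 2989v^2w^2 + 2300v − 1800 + 1295u − 2180uv + 581u^2 + 200v^2 − 705u^2v − 230u^3 + 1045uv^2 − 700v^3 + 386u^2v^2 + 214u^3v − 280uv^3 + 980v^3w − 56u^4    [combine like terms]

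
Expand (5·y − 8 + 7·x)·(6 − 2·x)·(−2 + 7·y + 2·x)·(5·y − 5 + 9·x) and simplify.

−3030·y² + 2460·y − 7054·x·y + 1050·y³ + 4670·x·y² + 5684·x²·y − 350·x·y³ − 1220·x²·y² − 1202·x³·y − 480 + 1924·x − 2628·x² + 1436·x³ − 252·x⁴

(5·y − 8 + 7·x)·(6 − 2·x)·(−2 + 7·y + 2·x)·(5·y − 5 + 9·x)
= (30·y − 10·x·y − 48 + 16·x + 42·x − 14·x²)·(−2 + 7·y + 2·x)·(5·y − 5 + 9·x)    [distributive law]
= (30·y − 10·x·y − 48 + 58·x − 14·x²)·(−2 + 7·y + 2·x)·(5·y − 5 + 9·x)    [combine like terms]
= (−60·y + 210·y² + 60·x·y + 20·x·y − 70·x·y² − 20·x²·y + 96 − 336·y − 96·x − 116·x + 406·x·y + 116·x² + 28·x² − 98·x²·y − 28·x³)·(5·y − 5 + 9·x)    [distributive law]
= (−396·y + 210·y² + 486·x·y − 70·x·y² − 118·x²·y + 96 − 212·x + 144·x² − 28·x³)·(5·y − 5 + 9·x)    [combine like terms]
= −1980·y² + 1980·y − 3564·x·y + 1050·y³ − 1050·y² + 1890·x·y² + 2430·x·y² − 2430·x·y + 4374·x²·y − 350·x·y³ + 350·x·y² − 630·x²·y² − 590·x²·y² + 590·x²·y − 1062·x³·y + 480·y − 480 + 864·x − 1060·x·y + 1060·x − 1908·x² + 720·x²·y − 720·x² + 1296·x³ − 140·x³·y + 140·x³ − 252·x⁴    [distributive law]
= −3030·y² + 2460·y − 7054·x·y + 1050·y³ + 4670·x·y² + 5684·x²·y − 350·x·y³ − 1220·x²·y² − 1202·x³·y − 480 + 1924·x − 2628·x² + 1436·x³ − 252·x⁴    [combine like terms]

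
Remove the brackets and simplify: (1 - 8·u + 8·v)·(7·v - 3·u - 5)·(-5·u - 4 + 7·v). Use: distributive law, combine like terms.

744·u·v + 97·v - 455·v² - 281·u² - 123·u + 20 + 568·u²·v - 840·u·v² - 120·u³ + 392·v³

(1 - 8·u + 8·v)·(7·v - 3·u - 5)·(-5·u - 4 + 7·v)
= (7·v - 3·u - 5 - 56·u·v + 24·u² + 40·u + 56·v² - 24·u·v - 40·v)·(-5·u - 4 + 7·v)    [distributive law]
= (-33·v + 37·u - 5 - 80·u·v + 24·u² + 56·v²)·(-5·u - 4 + 7·v)    [combine like terms]
= 165·u·v + 132·v - 231·v² - 185·u² - 148·u + 259·u·v + 25·u + 20 - 35·v + 400·u²·v + 320·u·v - 560·u·v² - 120·u³ - 96·u² + 168·u²·v - 280·u·v² - 224·v² + 392·v³    [distributive law]
= 744·u·v + 97·v - 455·v² - 281·u² - 123·u + 20 + 568·u²·v - 840·u·v² - 120·u³ + 392·v³    [combine like terms]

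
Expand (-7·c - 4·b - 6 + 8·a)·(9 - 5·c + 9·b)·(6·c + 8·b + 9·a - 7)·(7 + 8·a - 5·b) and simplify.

-3101·c^2 - 3019·a·c^2 + 2369·b·c^2 - 3056·b·c - 8024·a·b·c - 1405·b^2·c + 2161·a·c + 800·a^2·c - 651·c + 1470·c^3 + 1680·a·c^3 - 1050·b·c^3 - 199·a·b·c^2 - 110·b^2·c^2 + 600·a^2·c^2 - 3105·a·b^2·c + 2800·b^3·c - 400·a^2·b·c - 4266·b^2 + 1710·a·b^2 + 324·b^3 + 1368·a·b - 4608·a^2·b - 504·b - 3564·a·b^3 + 1440·b^4 - 1224·a^2·b^2 - 3906·a - 3384·a^2 + 2646 + 5184·a^3 - 2880·a^3·c + 5184·a^3·b

(-7·c - 4·b - 6 + 8·a)·(9 - 5·c + 9·b)·(6·c + 8·b + 9·a - 7)·(7 + 8·a - 5·b)
= (-63·c + 35·c^2 - 63·b·c - 36·b + 20·b·c - 36·b^2 - 54 + 30·c - 54·b + 72·a - 40·a·c + 72·a·b)·(6·c + 8·b + 9·a - 7)·(7 + 8·a - 5·b)    [distributive law]
= (-33·c + 35·c^2 - 43·b·c - 90·b - 36·b^2 - 54 + 72·a - 40·a·c + 72·a·b)·(6·c + 8·b + 9·a - 7)·(7 + 8·a - 5·b)    [combine like terms]
= (-198·c^2 - 264·b·c - 297·a·c + 231·c + 210·c^3 + 280·b·c^2 + 315·a·c^2 - 245·c^2 - 258·b·c^2 - 344·b^2·c - 387·a·b·c + 301·b·c - 540·b·c - 720·b^2 - 810·a·b + 630·b - 216·b^2·c - 288·b^3 - 324·a·b^2 + 252·b^2 - 324·c - 432·b - 486·a + 378 + 432·a·c + 576·a·b + 648·a^2 - 504·a - 240·a·c^2 - 320·a·b·c - 360·a^2·c + 280·a·c + 432·a·b·c + 576·a·b^2 + 648·a^2·b - 504·a·b)·(7 + 8·a - 5·b)    [distributive law]
= (-443·c^2 - 503·b·c + 415·a·c - 93·c + 210·c^3 + 22·b·c^2 + 75·a·c^2 - 560·b^2·c - 275·a·b·c - 468·b^2 - 738·a·b + 198·b - 288·b^3 + 252·a·b^2 - 990·a + 378 + 648·a^2 - 360·a^2·c + 648·a^2·b)·(7 + 8·a - 5·b)    [combine like terms]
= -3101·c^2 - 3544·a·c^2 + 2215·b·c^2 - 3521·b·c - 4024·a·b·c + 2515·b^2·c + 2905·a·c + 3320·a^2·c - 2075·a·b·c - 651·c - 744·a·c + 465·b·c + 1470·c^3 + 1680·a·c^3 - 1050·b·c^3 + 154·b·c^2 + 176·a·b·c^2 - 110·b^2·c^2 + 525·a·c^2 + 600·a^2·c^2 - 375·a·b·c^2 - 3920·b^2·c - 4480·a·b^2·c + 2800·b^3·c - 1925·a·b·c - 2200·a^2·b·c + 1375·a·b^2·c - 3276·b^2 - 3744·a·b^2 + 2340·b^3 - 5166·a·b - 5904·a^2·b + 3690·a·b^2 + 1386·b + 1584·a·b - 990·b^2 - 2016·b^3 - 2304·a·b^3 + 1440·b^4 + 1764·a·b^2 + 2016·a^2·b^2 - 1260·a·b^3 - 6930·a - 7920·a^2 + 4950·a·b + 2646 + 3024·a - 1890·b + 4536·a^2 + 5184·a^3 - 3240·a^2·b - 2520·a^2·c - 2880·a^3·c + 1800·a^2·b·c + 4536·a^2·b + 5184·a^3·b - 3240·a^2·b^2    [distributive law]
= -3101·c^2 - 3019·a·c^2 + 2369·b·c^2 - 3056·b·c - 8024·a·b·c - 1405·b^2·c + 2161·a·c + 800·a^2·c - 651·c + 1470·c^3 + 1680·a·c^3 - 1050·b·c^3 - 199·a·b·c^2 - 110·b^2·c^2 + 600·a^2·c^2 - 3105·a·b^2·c + 2800·b^3·c - 400·a^2·b·c - 4266·b^2 + 1710·a·b^2 + 324·b^3 + 1368·a·b - 4608·a^2·b - 504·b - 3564·a·b^3 + 1440·b^4 - 1224·a^2·b^2 - 3906·a - 3384·a^2 + 2646 + 5184·a^3 - 2880·a^3·c + 5184·a^3·b    [combine like terms]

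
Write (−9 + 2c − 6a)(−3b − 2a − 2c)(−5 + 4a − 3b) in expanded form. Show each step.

(−9 + 2c − 6a)(−3b − 2a − 2c)(−5 + 4a − 3b)
= (27b + 18a + 18c − 6bc − 4ac − 4c² + 18ab + 12a² + 12ac)(−5 + 4a − 3b)    [distributive law]
= (27b + 18a + 18c − 6bc + 8ac − 4c² + 18ab + 12a²)(−5 + 4a − 3b)    [combine like terms]
= −135b + 108ab − 81b² − 90a + 72a² − 54ab − 90c + 72ac − 54bc + 30bc − 24abc + 18b²c − 40ac + 32a²c − 24abc + 20c² − 16ac² + 12bc² − 90ab + 72a²b − 54ab² − 60a² + 48a³ − 36a²b    [distributive law]
= −135b − 36ab − 81b² − 90a + 12a² − 90c + 32ac − 24bc − 48abc + 18b²c + 32a²c + 20c² − 16ac² + 12bc² + 36a²b − 54ab² + 48a³    [combine like terms]

−135b − 36ab − 81b² − 90a + 12a² − 90c + 32ac − 24bc − 48abc + 18b²c + 32a²c + 20c² − 16ac² + 12bc² + 36a²b − 54ab² + 48a³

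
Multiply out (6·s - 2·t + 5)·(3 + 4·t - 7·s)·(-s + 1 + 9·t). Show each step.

(6·s - 2·t + 5)·(3 + 4·t - 7·s)·(-s + 1 + 9·t)
= (18·s + 24·s·t - 42·s² - 6·t - 8·t² + 14·s·t + 15 + 20·t - 35·s)·(-s + 1 + 9·t)    [distributive law]
= (-17·s + 38·s·t - 42·s² + 14·t - 8·t² + 15)·(-s + 1 + 9·t)    [combine like terms]
= 17·s² - 17·s - 153·s·t - 38·s²·t + 38·s·t + 342·s·t² + 42·s³ - 42·s² - 378·s²·t - 14·s·t + 14·t + 126·t² + 8·s·t² - 8·t² - 72·t³ - 15·s + 15 + 135·t    [distributive law]
= -25·s² - 32·s - 129·s·t - 416·s²·t + 350·s·t² + 42·s³ + 149·t + 118·t² - 72·t³ + 15    [combine like terms]

-25·s² - 32·s - 129·s·t - 416·s²·t + 350·s·t² + 42·s³ + 149·t + 118·t² - 72·t³ + 15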